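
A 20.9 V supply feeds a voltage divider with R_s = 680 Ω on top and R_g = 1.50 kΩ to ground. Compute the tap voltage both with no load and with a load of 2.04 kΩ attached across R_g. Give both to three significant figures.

Open-circuit: V = 20.9 × 1500/(680 + 1500) = 14.4 V.
With the load, R_g becomes R_g‖R_L = 864.4 Ω, so V = 20.9 × 864.4/1544 = 11.7 V.

Unloaded: 14.4 V; loaded: 11.7 V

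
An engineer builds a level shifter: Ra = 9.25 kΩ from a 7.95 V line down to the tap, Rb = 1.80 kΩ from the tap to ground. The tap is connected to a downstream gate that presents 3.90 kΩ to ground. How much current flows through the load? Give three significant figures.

I_L ≈ 0.240 mA

Rb‖R_L = 1.232 kΩ; V_out = 7.95 × 1.232/10.48 = 0.9341 V.
I_L = V_out / R_L = 0.9341 / 3.90 kΩ = 0.240 mA.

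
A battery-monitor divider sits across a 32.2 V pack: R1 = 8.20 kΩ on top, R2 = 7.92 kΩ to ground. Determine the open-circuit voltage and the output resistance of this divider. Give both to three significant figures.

V_th = 15.8 V, R_th = 4.03 kΩ

V_th is the open-circuit tap voltage: 32.2 × 7.92/(8.20 + 7.92) = 15.8 V.
With the supply zeroed, R1 and R2 appear in parallel from the tap: R_th = R1‖R2 = (8.20 × 7.92)/16.12 = 4.03 kΩ.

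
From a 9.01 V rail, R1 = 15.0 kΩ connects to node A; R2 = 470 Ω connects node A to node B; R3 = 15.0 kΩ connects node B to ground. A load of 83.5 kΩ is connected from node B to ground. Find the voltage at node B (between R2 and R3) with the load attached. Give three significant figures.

V ≈ 4.06 V

At node B, R3 is in parallel with the load: R3‖R_L = 12720 Ω.
Below node A the resistance is R2 + (R3‖R_L) = 13190 Ω, so V_A = 9.01 × 13190/28190 = 4.215 V.
Then V_B = V_A × (R3‖R_L)/(R2 + R3‖R_L) = 4.215 × 12720/13190 = 4.06 V.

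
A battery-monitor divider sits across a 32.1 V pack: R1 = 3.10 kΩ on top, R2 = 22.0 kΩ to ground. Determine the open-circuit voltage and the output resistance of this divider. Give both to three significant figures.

V_th is the open-circuit tap voltage: 32.1 × 22.0/(3.10 + 22.0) = 28.1 V.
With the supply zeroed, R1 and R2 appear in parallel from the tap: R_th = R1‖R2 = (3.10 × 22.0)/25.10 = 2.72 kΩ.

V_th = 28.1 V, R_th = 2.72 kΩ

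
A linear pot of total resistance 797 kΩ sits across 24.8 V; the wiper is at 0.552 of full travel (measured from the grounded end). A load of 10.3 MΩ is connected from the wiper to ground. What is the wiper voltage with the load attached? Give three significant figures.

V ≈ 13.4 V

The wiper splits the pot into (1−α)R = 357.1 kΩ above and αR = 439.9 kΩ below.
Lower section ‖ load = 421.9 kΩ.
V_wiper = 24.8 × 421.9/(357.1 + 421.9) = 13.4 V.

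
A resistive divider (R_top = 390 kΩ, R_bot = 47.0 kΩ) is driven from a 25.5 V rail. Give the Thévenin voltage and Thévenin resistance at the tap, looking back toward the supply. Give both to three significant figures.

V_th is the open-circuit tap voltage: 25.5 × 47.0/(390 + 47.0) = 2.74 V.
With the supply zeroed, R_top and R_bot appear in parallel from the tap: R_th = R_top‖R_bot = (390 × 47.0)/437.0 = 41.9 kΩ.

V_th = 2.74 V, R_th = 41.9 kΩ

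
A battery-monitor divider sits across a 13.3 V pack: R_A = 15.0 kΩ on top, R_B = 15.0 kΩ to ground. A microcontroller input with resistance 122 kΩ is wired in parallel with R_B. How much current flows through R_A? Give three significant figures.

R_B‖R_L = 13.36 kΩ, so the source sees R_A + R_B‖R_L = 28.36 kΩ.
I = 13.3 V / 28.36 kΩ = 0.469 mA.

I ≈ 0.469 mA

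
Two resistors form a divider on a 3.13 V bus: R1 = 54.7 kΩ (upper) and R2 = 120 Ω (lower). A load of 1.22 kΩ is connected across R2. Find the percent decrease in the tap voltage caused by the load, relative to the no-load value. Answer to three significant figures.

8.94 %

The divider's output (Thévenin) resistance is R1‖R2 = 119.7 Ω.
Fractional drop under load = R_th/(R_th + R_L) = 119.7 / (119.7 + 1220) = 0.08937.
So the output falls by 8.94 %.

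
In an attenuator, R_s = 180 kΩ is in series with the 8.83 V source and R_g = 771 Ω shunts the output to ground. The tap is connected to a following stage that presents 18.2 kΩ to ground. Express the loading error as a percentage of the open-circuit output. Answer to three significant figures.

The divider's output (Thévenin) resistance is R_s‖R_g = 767.7 Ω.
Fractional drop under load = R_th/(R_th + R_L) = 767.7 / (767.7 + 18200) = 0.04047.
So the output falls by 4.05 %.

4.05 %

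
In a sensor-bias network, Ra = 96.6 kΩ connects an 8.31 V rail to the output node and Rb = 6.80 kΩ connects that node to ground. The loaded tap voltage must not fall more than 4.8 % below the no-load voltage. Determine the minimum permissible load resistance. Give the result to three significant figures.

Output resistance R_th = Ra‖Rb = (96.6 × 6.80)/103.4 = 6.353 kΩ.
The fractional drop is R_th/(R_th + R_L); requiring this ≤ 0.0480 gives R_L ≥ R_th(1/0.0480 − 1) = 6.353 × 19.83 = 126 kΩ.

R_L(min) ≈ 126 kΩ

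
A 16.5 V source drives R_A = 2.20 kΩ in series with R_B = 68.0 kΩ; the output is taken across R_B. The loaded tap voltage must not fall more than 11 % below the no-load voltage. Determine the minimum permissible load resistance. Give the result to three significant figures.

R_L(min) ≈ 17.2 kΩ

Output resistance R_th = R_A‖R_B = (2.20 × 68.0)/70.20 = 2.131 kΩ.
The fractional drop is R_th/(R_th + R_L); requiring this ≤ 0.110 gives R_L ≥ R_th(1/0.110 − 1) = 2.131 × 8.091 = 17.2 kΩ.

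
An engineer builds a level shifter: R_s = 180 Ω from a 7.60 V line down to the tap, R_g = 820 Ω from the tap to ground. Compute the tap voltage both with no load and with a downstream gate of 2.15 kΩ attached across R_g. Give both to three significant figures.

Unloaded: 6.23 V; loaded: 5.83 V

Open-circuit: V = 7.60 × 820/(180 + 820) = 6.23 V.
With the load, R_g becomes R_g‖R_L = 593.6 Ω, so V = 7.60 × 593.6/773.6 = 5.83 V.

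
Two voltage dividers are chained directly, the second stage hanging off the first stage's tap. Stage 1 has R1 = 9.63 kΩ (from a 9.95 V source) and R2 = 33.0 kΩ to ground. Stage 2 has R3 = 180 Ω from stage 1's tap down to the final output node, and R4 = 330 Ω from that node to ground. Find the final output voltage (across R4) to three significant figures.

Stage 2 presents R3+R4 = 510.0 Ω as a load on stage 1's tap.
Stage 1's lower leg becomes R2‖(R3+R4) = 502.2 Ω, so V_mid = 9.95 × 502.2/10130 = 0.4932 V.
Stage 2 is itself unloaded: V_out = V_mid × R4/(R3+R4) = 0.4932 × 330/510.0 = 0.319 V.

V_out ≈ 0.319 V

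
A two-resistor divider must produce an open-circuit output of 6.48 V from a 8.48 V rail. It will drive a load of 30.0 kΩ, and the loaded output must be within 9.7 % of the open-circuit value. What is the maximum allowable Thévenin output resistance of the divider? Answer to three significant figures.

Loading drop = R_th/(R_th + R_L) ≤ 0.0970, so R_th ≤ R_L · ε/(1−ε) = 30.0 kΩ × 0.0970/0.9030 = 3.22 kΩ.
(Any R1, R2 with R2/(R1+R2) = 0.764 and R1‖R2 ≤ 3.22 kΩ will meet the spec.)

R_th ≤ 3.22 kΩ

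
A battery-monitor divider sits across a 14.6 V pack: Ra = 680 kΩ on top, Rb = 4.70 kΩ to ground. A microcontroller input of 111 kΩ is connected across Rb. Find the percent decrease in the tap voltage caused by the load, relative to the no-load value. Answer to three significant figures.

4.04 %

The divider's output (Thévenin) resistance is Ra‖Rb = 4.668 kΩ.
Fractional drop under load = R_th/(R_th + R_L) = 4.668 / (4.668 + 111) = 0.04035.
So the output falls by 4.04 %.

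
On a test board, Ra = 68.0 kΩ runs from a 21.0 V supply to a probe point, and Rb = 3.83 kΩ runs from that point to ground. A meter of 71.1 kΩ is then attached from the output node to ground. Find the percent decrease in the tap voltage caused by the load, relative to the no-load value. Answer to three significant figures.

The divider's output (Thévenin) resistance is Ra‖Rb = 3.626 kΩ.
Fractional drop under load = R_th/(R_th + R_L) = 3.626 / (3.626 + 71.1) = 0.04852.
So the output falls by 4.85 %.

4.85 %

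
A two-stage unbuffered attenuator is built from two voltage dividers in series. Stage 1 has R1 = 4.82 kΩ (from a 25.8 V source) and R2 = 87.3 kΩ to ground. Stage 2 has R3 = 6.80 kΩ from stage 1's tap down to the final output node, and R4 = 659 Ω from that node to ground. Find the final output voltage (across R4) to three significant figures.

V_out ≈ 1.34 V

Stage 2 presents R3+R4 = 7459 Ω as a load on stage 1's tap.
Stage 1's lower leg becomes R2‖(R3+R4) = 6872 Ω, so V_mid = 25.8 × 6872/11690 = 15.16 V.
Stage 2 is itself unloaded: V_out = V_mid × R4/(R3+R4) = 15.16 × 659/7459 = 1.34 V.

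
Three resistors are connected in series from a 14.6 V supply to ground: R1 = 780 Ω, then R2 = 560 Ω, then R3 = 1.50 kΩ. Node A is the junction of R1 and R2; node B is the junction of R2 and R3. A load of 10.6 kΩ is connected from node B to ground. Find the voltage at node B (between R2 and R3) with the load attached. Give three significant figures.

V ≈ 7.23 V

At node B, R3 is in parallel with the load: R3‖R_L = 1314 Ω.
Below node A the resistance is R2 + (R3‖R_L) = 1874 Ω, so V_A = 14.6 × 1874/2654 = 10.31 V.
Then V_B = V_A × (R3‖R_L)/(R2 + R3‖R_L) = 10.31 × 1314/1874 = 7.23 V.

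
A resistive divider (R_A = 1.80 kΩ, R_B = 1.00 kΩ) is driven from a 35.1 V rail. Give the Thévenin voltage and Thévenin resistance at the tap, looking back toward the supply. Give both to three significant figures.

V_th = 12.5 V, R_th = 643 Ω

V_th is the open-circuit tap voltage: 35.1 × 1.00/(1.80 + 1.00) = 12.5 V.
With the supply zeroed, R_A and R_B appear in parallel from the tap: R_th = R_A‖R_B = (1.80 × 1.00)/2.800 = 643 Ω.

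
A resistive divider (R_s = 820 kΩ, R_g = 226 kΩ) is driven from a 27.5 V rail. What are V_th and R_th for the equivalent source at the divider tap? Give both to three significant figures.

V_th is the open-circuit tap voltage: 27.5 × 226/(820 + 226) = 5.94 V.
With the supply zeroed, R_s and R_g appear in parallel from the tap: R_th = R_s‖R_g = (820 × 226)/1046 = 177 kΩ.

V_th = 5.94 V, R_th = 177 kΩ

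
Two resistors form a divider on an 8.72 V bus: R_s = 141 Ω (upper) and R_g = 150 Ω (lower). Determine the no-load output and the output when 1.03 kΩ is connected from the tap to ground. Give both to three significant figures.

Unloaded: 4.49 V; loaded: 4.20 V

Open-circuit: V = 8.72 × 150/(141 + 150) = 4.49 V.
With the load, R_g becomes R_g‖R_L = 130.9 Ω, so V = 8.72 × 130.9/271.9 = 4.20 V.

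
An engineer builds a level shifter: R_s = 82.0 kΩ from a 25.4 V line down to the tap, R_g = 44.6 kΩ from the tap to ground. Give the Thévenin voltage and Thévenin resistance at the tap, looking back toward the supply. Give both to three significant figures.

V_th is the open-circuit tap voltage: 25.4 × 44.6/(82.0 + 44.6) = 8.95 V.
With the supply zeroed, R_s and R_g appear in parallel from the tap: R_th = R_s‖R_g = (82.0 × 44.6)/126.6 = 28.9 kΩ.

V_th = 8.95 V, R_th = 28.9 kΩ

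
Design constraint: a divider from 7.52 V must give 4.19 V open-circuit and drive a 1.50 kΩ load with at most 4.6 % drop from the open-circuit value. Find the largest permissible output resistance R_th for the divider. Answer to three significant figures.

Loading drop = R_th/(R_th + R_L) ≤ 0.0460, so R_th ≤ R_L · ε/(1−ε) = 1.50 kΩ × 0.0460/0.9540 = 72.3 Ω.
(Any R1, R2 with R2/(R1+R2) = 0.557 and R1‖R2 ≤ 72.3 Ω will meet the spec.)

R_th ≤ 72.3 Ω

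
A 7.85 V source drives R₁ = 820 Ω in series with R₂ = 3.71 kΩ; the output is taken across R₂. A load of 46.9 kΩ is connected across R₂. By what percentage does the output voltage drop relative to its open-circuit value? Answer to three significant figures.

1.41 %

The divider's output (Thévenin) resistance is R₁‖R₂ = 671.6 Ω.
Fractional drop under load = R_th/(R_th + R_L) = 671.6 / (671.6 + 46900) = 0.01412.
So the output falls by 1.41 %.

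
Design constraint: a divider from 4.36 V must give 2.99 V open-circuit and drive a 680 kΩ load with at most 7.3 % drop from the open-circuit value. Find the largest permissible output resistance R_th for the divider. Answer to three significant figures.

Loading drop = R_th/(R_th + R_L) ≤ 0.0730, so R_th ≤ R_L · ε/(1−ε) = 680 kΩ × 0.0730/0.9270 = 53.5 kΩ.

R_th ≤ 53.5 kΩ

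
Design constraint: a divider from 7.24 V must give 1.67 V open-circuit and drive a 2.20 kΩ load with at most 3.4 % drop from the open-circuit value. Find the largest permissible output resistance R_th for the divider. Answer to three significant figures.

Loading drop = R_th/(R_th + R_L) ≤ 0.0340, so R_th ≤ R_L · ε/(1−ε) = 2.20 kΩ × 0.0340/0.9660 = 77.4 Ω.
(Any R1, R2 with R2/(R1+R2) = 0.231 and R1‖R2 ≤ 77.4 Ω will meet the spec.)

R_th ≤ 77.4 Ω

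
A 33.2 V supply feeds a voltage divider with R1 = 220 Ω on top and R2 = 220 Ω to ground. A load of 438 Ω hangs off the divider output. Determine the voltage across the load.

The load sits in parallel with R2: R2‖R_L = (220 × 438) / (220 + 438) = 146.4 Ω.
V_out = 33.2 × 146.4 / (220 + 146.4) = 33.2 × 146.4/366.4 = 13.3 V.

V_out ≈ 13.3 V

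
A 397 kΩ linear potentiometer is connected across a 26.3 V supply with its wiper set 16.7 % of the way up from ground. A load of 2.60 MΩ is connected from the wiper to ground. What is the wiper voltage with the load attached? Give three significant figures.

V ≈ 4.30 V

The wiper splits the pot into (1−α)R = 330.7 kΩ above and αR = 66.30 kΩ below.
Lower section ‖ load = 64.65 kΩ.
V_wiper = 26.3 × 64.65/(330.7 + 64.65) = 4.30 V.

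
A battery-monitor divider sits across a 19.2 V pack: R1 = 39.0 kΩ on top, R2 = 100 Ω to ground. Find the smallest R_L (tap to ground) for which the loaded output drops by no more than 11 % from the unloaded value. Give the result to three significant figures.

R_L(min) ≈ 807 Ω

Output resistance R_th = R1‖R2 = (39000 × 100)/39100 = 99.74 Ω.
The fractional drop is R_th/(R_th + R_L); requiring this ≤ 0.110 gives R_L ≥ R_th(1/0.110 − 1) = 99.74 × 8.091 = 807 Ω.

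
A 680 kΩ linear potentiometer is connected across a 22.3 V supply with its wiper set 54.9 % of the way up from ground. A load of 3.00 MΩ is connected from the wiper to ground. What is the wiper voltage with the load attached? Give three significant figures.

V ≈ 11.6 V

The wiper splits the pot into (1−α)R = 306.7 kΩ above and αR = 373.3 kΩ below.
Lower section ‖ load = 332.0 kΩ.
V_wiper = 22.3 × 332.0/(306.7 + 332.0) = 11.6 V.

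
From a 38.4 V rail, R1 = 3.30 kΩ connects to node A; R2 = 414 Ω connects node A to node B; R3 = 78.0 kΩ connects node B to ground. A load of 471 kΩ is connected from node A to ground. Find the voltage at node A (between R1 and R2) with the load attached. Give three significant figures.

Below node A the series string R2+R3 = 78410 Ω sits in parallel with the 471000 Ω load: 67220 Ω.
V_A = 38.4 × 67220/(3300 + 67220) = 36.6 V.

V ≈ 36.6 V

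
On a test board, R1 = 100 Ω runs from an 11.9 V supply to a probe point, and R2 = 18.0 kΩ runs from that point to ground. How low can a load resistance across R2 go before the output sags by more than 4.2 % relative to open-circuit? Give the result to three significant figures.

Output resistance R_th = R1‖R2 = (100 × 18000)/18100 = 99.45 Ω.
The fractional drop is R_th/(R_th + R_L); requiring this ≤ 0.0420 gives R_L ≥ R_th(1/0.0420 − 1) = 99.45 × 22.81 = 2.27 kΩ.

R_L(min) ≈ 2.27 kΩ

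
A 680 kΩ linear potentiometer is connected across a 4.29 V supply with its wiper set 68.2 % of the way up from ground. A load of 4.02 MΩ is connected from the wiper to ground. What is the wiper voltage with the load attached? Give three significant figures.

The wiper splits the pot into (1−α)R = 216.2 kΩ above and αR = 463.8 kΩ below.
Lower section ‖ load = 415.8 kΩ.
V_wiper = 4.29 × 415.8/(216.2 + 415.8) = 2.82 V.

V ≈ 2.82 V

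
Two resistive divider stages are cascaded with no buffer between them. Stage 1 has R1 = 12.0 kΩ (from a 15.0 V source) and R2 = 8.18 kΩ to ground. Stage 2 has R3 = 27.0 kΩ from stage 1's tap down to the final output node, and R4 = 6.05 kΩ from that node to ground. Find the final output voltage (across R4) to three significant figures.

V_out ≈ 0.970 V

Stage 2 presents R3+R4 = 33.05 kΩ as a load on stage 1's tap.
Stage 1's lower leg becomes R2‖(R3+R4) = 6.557 kΩ, so V_mid = 15.0 × 6.557/18.56 = 5.300 V.
Stage 2 is itself unloaded: V_out = V_mid × R4/(R3+R4) = 5.300 × 6.05/33.05 = 0.970 V.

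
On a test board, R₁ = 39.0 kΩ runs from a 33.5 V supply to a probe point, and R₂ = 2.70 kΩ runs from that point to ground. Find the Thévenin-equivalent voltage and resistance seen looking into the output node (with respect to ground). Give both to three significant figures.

V_th is the open-circuit tap voltage: 33.5 × 2.70/(39.0 + 2.70) = 2.17 V.
With the supply zeroed, R₁ and R₂ appear in parallel from the tap: R_th = R₁‖R₂ = (39.0 × 2.70)/41.70 = 2.53 kΩ.

V_th = 2.17 V, R_th = 2.53 kΩ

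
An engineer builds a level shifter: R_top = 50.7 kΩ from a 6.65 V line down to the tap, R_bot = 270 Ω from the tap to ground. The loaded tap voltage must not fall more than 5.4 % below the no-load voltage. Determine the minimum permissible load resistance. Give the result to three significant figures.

Output resistance R_th = R_top‖R_bot = (50700 × 270)/50970 = 268.6 Ω.
The fractional drop is R_th/(R_th + R_L); requiring this ≤ 0.0540 gives R_L ≥ R_th(1/0.0540 − 1) = 268.6 × 17.52 = 4.70 kΩ.

R_L(min) ≈ 4.70 kΩ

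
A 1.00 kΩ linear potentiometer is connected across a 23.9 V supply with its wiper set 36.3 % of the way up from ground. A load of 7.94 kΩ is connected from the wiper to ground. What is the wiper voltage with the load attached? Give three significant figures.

V ≈ 8.43 V

The wiper splits the pot into (1−α)R = 637.0 Ω above and αR = 363.0 Ω below.
Lower section ‖ load = 347.1 Ω.
V_wiper = 23.9 × 347.1/(637.0 + 347.1) = 8.43 V.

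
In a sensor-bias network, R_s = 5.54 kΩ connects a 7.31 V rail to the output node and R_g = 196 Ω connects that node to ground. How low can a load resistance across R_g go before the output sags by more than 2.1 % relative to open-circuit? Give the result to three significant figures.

Output resistance R_th = R_s‖R_g = (5540 × 196)/5736 = 189.3 Ω.
The fractional drop is R_th/(R_th + R_L); requiring this ≤ 0.0210 gives R_L ≥ R_th(1/0.0210 − 1) = 189.3 × 46.62 = 8.83 kΩ.

R_L(min) ≈ 8.83 kΩ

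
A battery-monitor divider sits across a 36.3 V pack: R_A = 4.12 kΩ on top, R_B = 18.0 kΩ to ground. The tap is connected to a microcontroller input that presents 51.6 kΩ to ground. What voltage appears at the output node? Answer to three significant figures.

V_out ≈ 27.7 V

The load sits in parallel with R_B: R_B‖R_L = (18.0 × 51.6) / (18.0 + 51.6) = 13.34 kΩ.
V_out = 36.3 × 13.34 / (4.12 + 13.34) = 36.3 × 13.34/17.46 = 27.7 V.
(Unloaded it would have been 29.5 V.)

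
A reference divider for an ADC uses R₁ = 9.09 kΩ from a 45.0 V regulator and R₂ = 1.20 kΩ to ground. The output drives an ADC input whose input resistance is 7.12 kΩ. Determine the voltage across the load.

The load sits in parallel with R₂: R₂‖R_L = (1.20 × 7.12) / (1.20 + 7.12) = 1.027 kΩ.
V_out = 45.0 × 1.027 / (9.09 + 1.027) = 45.0 × 1.027/10.12 = 4.57 V.

V_out ≈ 4.57 V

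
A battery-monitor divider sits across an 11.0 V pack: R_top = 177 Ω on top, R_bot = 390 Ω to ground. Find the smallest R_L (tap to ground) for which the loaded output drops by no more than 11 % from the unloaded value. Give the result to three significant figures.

Output resistance R_th = R_top‖R_bot = (177 × 390)/567.0 = 121.7 Ω.
The fractional drop is R_th/(R_th + R_L); requiring this ≤ 0.110 gives R_L ≥ R_th(1/0.110 − 1) = 121.7 × 8.091 = 985 Ω.

R_L(min) ≈ 985 Ω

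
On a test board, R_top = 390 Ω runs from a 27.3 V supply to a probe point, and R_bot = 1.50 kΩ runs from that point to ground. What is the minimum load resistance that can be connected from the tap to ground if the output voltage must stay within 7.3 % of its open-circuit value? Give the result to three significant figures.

R_L(min) ≈ 3.93 kΩ

Output resistance R_th = R_top‖R_bot = (390 × 1500)/1890 = 309.5 Ω.
The fractional drop is R_th/(R_th + R_L); requiring this ≤ 0.0730 gives R_L ≥ R_th(1/0.0730 − 1) = 309.5 × 12.70 = 3.93 kΩ.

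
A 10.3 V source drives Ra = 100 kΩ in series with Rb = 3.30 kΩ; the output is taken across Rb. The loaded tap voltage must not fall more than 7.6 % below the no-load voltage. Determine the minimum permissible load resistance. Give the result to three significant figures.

R_L(min) ≈ 38.8 kΩ

Output resistance R_th = Ra‖Rb = (100 × 3.30)/103.3 = 3.195 kΩ.
The fractional drop is R_th/(R_th + R_L); requiring this ≤ 0.0760 gives R_L ≥ R_th(1/0.0760 − 1) = 3.195 × 12.16 = 38.8 kΩ.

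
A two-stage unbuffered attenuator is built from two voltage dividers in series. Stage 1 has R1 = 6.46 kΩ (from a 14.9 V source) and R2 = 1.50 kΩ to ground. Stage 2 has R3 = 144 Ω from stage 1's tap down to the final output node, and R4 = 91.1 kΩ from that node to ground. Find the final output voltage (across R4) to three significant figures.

V_out ≈ 2.77 V

Stage 2 presents R3+R4 = 91240 Ω as a load on stage 1's tap.
Stage 1's lower leg becomes R2‖(R3+R4) = 1476 Ω, so V_mid = 14.9 × 1476/7936 = 2.771 V.
Stage 2 is itself unloaded: V_out = V_mid × R4/(R3+R4) = 2.771 × 91100/91240 = 2.77 V.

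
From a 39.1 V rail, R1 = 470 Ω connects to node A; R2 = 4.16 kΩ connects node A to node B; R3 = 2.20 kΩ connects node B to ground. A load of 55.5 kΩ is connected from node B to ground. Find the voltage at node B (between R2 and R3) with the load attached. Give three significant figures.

At node B, R3 is in parallel with the load: R3‖R_L = 2116 Ω.
Below node A the resistance is R2 + (R3‖R_L) = 6276 Ω, so V_A = 39.1 × 6276/6746 = 36.38 V.
Then V_B = V_A × (R3‖R_L)/(R2 + R3‖R_L) = 36.38 × 2116/6276 = 12.3 V.

V ≈ 12.3 V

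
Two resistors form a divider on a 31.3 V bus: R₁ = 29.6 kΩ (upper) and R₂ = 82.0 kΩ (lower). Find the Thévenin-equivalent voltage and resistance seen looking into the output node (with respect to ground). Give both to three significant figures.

V_th is the open-circuit tap voltage: 31.3 × 82.0/(29.6 + 82.0) = 23.0 V.
With the supply zeroed, R₁ and R₂ appear in parallel from the tap: R_th = R₁‖R₂ = (29.6 × 82.0)/111.6 = 21.7 kΩ.

V_th = 23.0 V, R_th = 21.7 kΩ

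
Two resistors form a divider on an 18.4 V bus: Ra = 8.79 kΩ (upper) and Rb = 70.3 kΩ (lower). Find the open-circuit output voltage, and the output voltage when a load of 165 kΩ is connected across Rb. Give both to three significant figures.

Unloaded: 16.4 V; loaded: 15.6 V

Open-circuit: V = 18.4 × 70.3/(8.79 + 70.3) = 16.4 V.
With the load, Rb becomes Rb‖R_L = 49.30 kΩ, so V = 18.4 × 49.30/58.09 = 15.6 V.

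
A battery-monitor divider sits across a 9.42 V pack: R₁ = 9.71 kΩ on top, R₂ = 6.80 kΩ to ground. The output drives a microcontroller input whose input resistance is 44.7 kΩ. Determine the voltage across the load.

V_out ≈ 3.56 V

The load sits in parallel with R₂: R₂‖R_L = (6.80 × 44.7) / (6.80 + 44.7) = 5.902 kΩ.
V_out = 9.42 × 5.902 / (9.71 + 5.902) = 9.42 × 5.902/15.61 = 3.56 V.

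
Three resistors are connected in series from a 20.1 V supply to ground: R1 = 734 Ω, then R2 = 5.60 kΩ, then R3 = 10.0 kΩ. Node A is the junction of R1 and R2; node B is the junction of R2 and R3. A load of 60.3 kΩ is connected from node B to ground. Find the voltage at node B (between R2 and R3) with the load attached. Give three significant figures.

At node B, R3 is in parallel with the load: R3‖R_L = 8578 Ω.
Below node A the resistance is R2 + (R3‖R_L) = 14180 Ω, so V_A = 20.1 × 14180/14910 = 19.11 V.
Then V_B = V_A × (R3‖R_L)/(R2 + R3‖R_L) = 19.11 × 8578/14180 = 11.6 V.

V ≈ 11.6 V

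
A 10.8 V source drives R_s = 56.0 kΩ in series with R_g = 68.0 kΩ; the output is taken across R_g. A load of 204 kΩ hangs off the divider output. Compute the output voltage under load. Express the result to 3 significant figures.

V_out ≈ 5.15 V

The load sits in parallel with R_g: R_g‖R_L = (68.0 × 204) / (68.0 + 204) = 51.00 kΩ.
V_out = 10.8 × 51.00 / (56.0 + 51.00) = 10.8 × 51.00/107.0 = 5.15 V.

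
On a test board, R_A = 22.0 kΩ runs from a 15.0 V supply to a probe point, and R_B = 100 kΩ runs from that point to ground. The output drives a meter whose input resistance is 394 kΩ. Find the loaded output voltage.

V_out ≈ 11.8 V

The load sits in parallel with R_B: R_B‖R_L = (100 × 394) / (100 + 394) = 79.76 kΩ.
V_out = 15.0 × 79.76 / (22.0 + 79.76) = 15.0 × 79.76/101.8 = 11.8 V.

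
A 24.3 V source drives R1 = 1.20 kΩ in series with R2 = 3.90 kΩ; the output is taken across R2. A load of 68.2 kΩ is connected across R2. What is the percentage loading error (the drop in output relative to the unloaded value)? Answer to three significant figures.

1.33 %

The divider's output (Thévenin) resistance is R1‖R2 = 0.9176 kΩ.
Fractional drop under load = R_th/(R_th + R_L) = 0.9176 / (0.9176 + 68.2) = 0.01328.
So the output falls by 1.33 %.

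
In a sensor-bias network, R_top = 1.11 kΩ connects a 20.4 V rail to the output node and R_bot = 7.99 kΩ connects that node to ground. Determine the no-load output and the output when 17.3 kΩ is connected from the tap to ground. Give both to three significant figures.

Open-circuit: V = 20.4 × 7.99/(1.11 + 7.99) = 17.9 V.
With the load, R_bot becomes R_bot‖R_L = 5.466 kΩ, so V = 20.4 × 5.466/6.576 = 17.0 V.

Unloaded: 17.9 V; loaded: 17.0 V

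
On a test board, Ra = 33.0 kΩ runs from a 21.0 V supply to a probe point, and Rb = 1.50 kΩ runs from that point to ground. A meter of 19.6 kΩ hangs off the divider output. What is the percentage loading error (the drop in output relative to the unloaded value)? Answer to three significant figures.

6.82 %

The divider's output (Thévenin) resistance is Ra‖Rb = 1.435 kΩ.
Fractional drop under load = R_th/(R_th + R_L) = 1.435 / (1.435 + 19.6) = 0.06821.
So the output falls by 6.82 %.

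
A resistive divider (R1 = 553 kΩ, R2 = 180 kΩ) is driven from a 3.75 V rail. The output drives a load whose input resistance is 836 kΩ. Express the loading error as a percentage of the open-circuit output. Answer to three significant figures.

14.0 %

The divider's output (Thévenin) resistance is R1‖R2 = 135.8 kΩ.
Fractional drop under load = R_th/(R_th + R_L) = 135.8 / (135.8 + 836) = 0.1397.
So the output falls by 14.0 %.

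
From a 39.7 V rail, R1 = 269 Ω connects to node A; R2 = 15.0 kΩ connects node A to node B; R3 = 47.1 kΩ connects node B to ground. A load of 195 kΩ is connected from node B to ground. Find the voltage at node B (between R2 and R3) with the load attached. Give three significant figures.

At node B, R3 is in parallel with the load: R3‖R_L = 37940 Ω.
Below node A the resistance is R2 + (R3‖R_L) = 52940 Ω, so V_A = 39.7 × 52940/53210 = 39.50 V.
Then V_B = V_A × (R3‖R_L)/(R2 + R3‖R_L) = 39.50 × 37940/52940 = 28.3 V.

V ≈ 28.3 V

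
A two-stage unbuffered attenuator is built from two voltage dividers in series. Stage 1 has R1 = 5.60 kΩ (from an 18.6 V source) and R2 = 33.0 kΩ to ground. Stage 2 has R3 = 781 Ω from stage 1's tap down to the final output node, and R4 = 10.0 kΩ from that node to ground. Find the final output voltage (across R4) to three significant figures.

V_out ≈ 10.2 V

Stage 2 presents R3+R4 = 10780 Ω as a load on stage 1's tap.
Stage 1's lower leg becomes R2‖(R3+R4) = 8126 Ω, so V_mid = 18.6 × 8126/13730 = 11.01 V.
Stage 2 is itself unloaded: V_out = V_mid × R4/(R3+R4) = 11.01 × 10000/10780 = 10.2 V.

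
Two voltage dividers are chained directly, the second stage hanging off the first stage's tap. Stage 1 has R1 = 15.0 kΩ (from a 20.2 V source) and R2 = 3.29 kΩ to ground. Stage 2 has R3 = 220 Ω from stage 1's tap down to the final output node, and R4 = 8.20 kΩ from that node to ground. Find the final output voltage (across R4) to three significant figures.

V_out ≈ 2.68 V

Stage 2 presents R3+R4 = 8420 Ω as a load on stage 1's tap.
Stage 1's lower leg becomes R2‖(R3+R4) = 2366 Ω, so V_mid = 20.2 × 2366/17370 = 2.752 V.
Stage 2 is itself unloaded: V_out = V_mid × R4/(R3+R4) = 2.752 × 8200/8420 = 2.68 V.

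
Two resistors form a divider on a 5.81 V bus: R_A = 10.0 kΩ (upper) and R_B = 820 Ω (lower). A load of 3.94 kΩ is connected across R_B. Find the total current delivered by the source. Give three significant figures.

R_B‖R_L = 678.7 Ω, so the source sees R_A + R_B‖R_L = 10680 Ω.
I = 5.81 V / 10680 Ω = 0.544 mA.

I ≈ 0.544 mA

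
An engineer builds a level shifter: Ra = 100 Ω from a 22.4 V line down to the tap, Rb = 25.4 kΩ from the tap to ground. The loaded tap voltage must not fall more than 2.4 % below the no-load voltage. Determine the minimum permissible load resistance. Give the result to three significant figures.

Output resistance R_th = Ra‖Rb = (100 × 25400)/25500 = 99.61 Ω.
The fractional drop is R_th/(R_th + R_L); requiring this ≤ 0.0240 gives R_L ≥ R_th(1/0.0240 − 1) = 99.61 × 40.67 = 4.05 kΩ.

R_L(min) ≈ 4.05 kΩ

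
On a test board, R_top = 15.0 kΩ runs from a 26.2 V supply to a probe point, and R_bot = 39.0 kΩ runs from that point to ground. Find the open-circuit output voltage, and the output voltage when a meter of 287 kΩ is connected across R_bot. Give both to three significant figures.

Open-circuit: V = 26.2 × 39.0/(15.0 + 39.0) = 18.9 V.
With the load, R_bot becomes R_bot‖R_L = 34.33 kΩ, so V = 26.2 × 34.33/49.33 = 18.2 V.

Unloaded: 18.9 V; loaded: 18.2 V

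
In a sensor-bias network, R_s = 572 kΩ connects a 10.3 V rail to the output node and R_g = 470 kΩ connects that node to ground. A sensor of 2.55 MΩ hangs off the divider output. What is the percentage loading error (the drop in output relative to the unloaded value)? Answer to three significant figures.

9.19 %

Unloaded V = 10.3 × 470/1042 = 4.6459 V.
Loaded: R_g‖R_L = 396.9 kΩ, giving V = 10.3 × 396.9/968.9 = 4.2190 V.
Drop = (4.6459 − 4.2190) / 4.6459 = 9.19 %.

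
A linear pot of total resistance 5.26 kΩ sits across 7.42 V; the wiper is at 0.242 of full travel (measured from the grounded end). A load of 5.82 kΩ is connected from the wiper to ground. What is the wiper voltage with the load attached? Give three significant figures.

The wiper splits the pot into (1−α)R = 3.987 kΩ above and αR = 1.273 kΩ below.
Lower section ‖ load = 1.044 kΩ.
V_wiper = 7.42 × 1.044/(3.987 + 1.044) = 1.54 V.

V ≈ 1.54 V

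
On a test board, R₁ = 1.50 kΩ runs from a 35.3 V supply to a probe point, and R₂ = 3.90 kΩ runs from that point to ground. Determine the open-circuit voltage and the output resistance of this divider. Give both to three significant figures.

V_th is the open-circuit tap voltage: 35.3 × 3.90/(1.50 + 3.90) = 25.5 V.
With the supply zeroed, R₁ and R₂ appear in parallel from the tap: R_th = R₁‖R₂ = (1.50 × 3.90)/5.400 = 1.08 kΩ.

V_th = 25.5 V, R_th = 1.08 kΩ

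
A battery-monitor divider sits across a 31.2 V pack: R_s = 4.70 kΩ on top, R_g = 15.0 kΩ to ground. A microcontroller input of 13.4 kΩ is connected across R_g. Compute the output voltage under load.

V_out ≈ 18.7 V

The load sits in parallel with R_g: R_g‖R_L = (15.0 × 13.4) / (15.0 + 13.4) = 7.077 kΩ.
V_out = 31.2 × 7.077 / (4.70 + 7.077) = 31.2 × 7.077/11.78 = 18.7 V.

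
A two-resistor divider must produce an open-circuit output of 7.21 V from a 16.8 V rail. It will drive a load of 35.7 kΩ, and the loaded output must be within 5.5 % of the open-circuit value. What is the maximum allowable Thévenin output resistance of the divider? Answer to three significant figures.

Loading drop = R_th/(R_th + R_L) ≤ 0.0550, so R_th ≤ R_L · ε/(1−ε) = 35.7 kΩ × 0.0550/0.9450 = 2.08 kΩ.
(Any R1, R2 with R2/(R1+R2) = 0.429 and R1‖R2 ≤ 2.08 kΩ will meet the spec.)

R_th ≤ 2.08 kΩ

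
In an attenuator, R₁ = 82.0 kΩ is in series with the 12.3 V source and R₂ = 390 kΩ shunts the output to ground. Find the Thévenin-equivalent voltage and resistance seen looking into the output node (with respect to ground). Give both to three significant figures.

V_th is the open-circuit tap voltage: 12.3 × 390/(82.0 + 390) = 10.2 V.
With the supply zeroed, R₁ and R₂ appear in parallel from the tap: R_th = R₁‖R₂ = (82.0 × 390)/472.0 = 67.8 kΩ.

V_th = 10.2 V, R_th = 67.8 kΩ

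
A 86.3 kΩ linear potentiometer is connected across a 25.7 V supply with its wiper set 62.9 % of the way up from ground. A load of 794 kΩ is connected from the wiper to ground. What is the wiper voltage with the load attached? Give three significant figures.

V ≈ 15.8 V

The wiper splits the pot into (1−α)R = 32.02 kΩ above and αR = 54.28 kΩ below.
Lower section ‖ load = 50.81 kΩ.
V_wiper = 25.7 × 50.81/(32.02 + 50.81) = 15.8 V.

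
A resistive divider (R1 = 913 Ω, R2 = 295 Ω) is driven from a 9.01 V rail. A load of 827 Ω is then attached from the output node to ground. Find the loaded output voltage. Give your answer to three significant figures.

V_out ≈ 1.73 V

The load sits in parallel with R2: R2‖R_L = (295 × 827) / (295 + 827) = 217.4 Ω.
V_out = 9.01 × 217.4 / (913 + 217.4) = 9.01 × 217.4/1130 = 1.73 V.
(Unloaded it would have been 2.20 V.)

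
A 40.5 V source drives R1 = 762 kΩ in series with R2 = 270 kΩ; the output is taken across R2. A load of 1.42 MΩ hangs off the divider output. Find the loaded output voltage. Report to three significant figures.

The load sits in parallel with R2: R2‖R_L = (270 × 1420) / (270 + 1420) = 226.9 kΩ.
V_out = 40.5 × 226.9 / (762 + 226.9) = 40.5 × 226.9/988.9 = 9.29 V.
(Unloaded it would have been 10.6 V.)

V_out ≈ 9.29 V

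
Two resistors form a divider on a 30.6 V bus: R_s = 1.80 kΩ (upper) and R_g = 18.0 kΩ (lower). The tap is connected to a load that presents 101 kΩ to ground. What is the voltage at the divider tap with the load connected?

The load sits in parallel with R_g: R_g‖R_L = (18.0 × 101) / (18.0 + 101) = 15.28 kΩ.
V_out = 30.6 × 15.28 / (1.80 + 15.28) = 30.6 × 15.28/17.08 = 27.4 V.

V_out ≈ 27.4 V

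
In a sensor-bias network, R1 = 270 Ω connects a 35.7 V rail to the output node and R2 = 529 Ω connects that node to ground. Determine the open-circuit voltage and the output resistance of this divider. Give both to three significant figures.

V_th = 23.6 V, R_th = 179 Ω

V_th is the open-circuit tap voltage: 35.7 × 529/(270 + 529) = 23.6 V.
With the supply zeroed, R1 and R2 appear in parallel from the tap: R_th = R1‖R2 = (270 × 529)/799.0 = 179 Ω.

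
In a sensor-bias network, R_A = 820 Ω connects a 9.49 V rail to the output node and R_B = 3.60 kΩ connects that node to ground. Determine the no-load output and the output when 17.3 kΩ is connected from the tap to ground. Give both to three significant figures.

Unloaded: 7.73 V; loaded: 7.44 V

Open-circuit: V = 9.49 × 3600/(820 + 3600) = 7.73 V.
With the load, R_B becomes R_B‖R_L = 2980 Ω, so V = 9.49 × 2980/3800 = 7.44 V.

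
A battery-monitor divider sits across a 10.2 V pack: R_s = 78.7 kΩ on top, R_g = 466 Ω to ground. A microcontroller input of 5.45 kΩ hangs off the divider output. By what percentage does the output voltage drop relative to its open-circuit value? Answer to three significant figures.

7.83 %

The divider's output (Thévenin) resistance is R_s‖R_g = 463.3 Ω.
Fractional drop under load = R_th/(R_th + R_L) = 463.3 / (463.3 + 5450) = 0.07834.
So the output falls by 7.83 %.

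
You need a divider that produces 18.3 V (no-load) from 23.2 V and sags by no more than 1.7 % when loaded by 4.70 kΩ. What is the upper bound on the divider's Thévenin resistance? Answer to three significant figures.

R_th ≤ 81.3 Ω

Loading drop = R_th/(R_th + R_L) ≤ 0.0170, so R_th ≤ R_L · ε/(1−ε) = 4.70 kΩ × 0.0170/0.9830 = 81.3 Ω.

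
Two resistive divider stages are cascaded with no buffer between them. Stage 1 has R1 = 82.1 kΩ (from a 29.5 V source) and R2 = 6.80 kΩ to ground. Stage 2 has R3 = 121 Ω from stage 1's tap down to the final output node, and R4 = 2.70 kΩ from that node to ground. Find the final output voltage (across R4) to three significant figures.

Stage 2 presents R3+R4 = 2821 Ω as a load on stage 1's tap.
Stage 1's lower leg becomes R2‖(R3+R4) = 1994 Ω, so V_mid = 29.5 × 1994/84090 = 0.6994 V.
Stage 2 is itself unloaded: V_out = V_mid × R4/(R3+R4) = 0.6994 × 2700/2821 = 0.669 V.

V_out ≈ 0.669 V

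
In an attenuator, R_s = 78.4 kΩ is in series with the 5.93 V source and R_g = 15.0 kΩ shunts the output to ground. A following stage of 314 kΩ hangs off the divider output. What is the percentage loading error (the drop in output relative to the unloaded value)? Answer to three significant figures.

The divider's output (Thévenin) resistance is R_s‖R_g = 12.59 kΩ.
Fractional drop under load = R_th/(R_th + R_L) = 12.59 / (12.59 + 314) = 0.03855.
So the output falls by 3.86 %.

3.86 %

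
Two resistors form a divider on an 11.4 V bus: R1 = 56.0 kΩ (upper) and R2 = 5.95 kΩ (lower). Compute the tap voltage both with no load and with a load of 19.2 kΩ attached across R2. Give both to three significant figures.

Open-circuit: V = 11.4 × 5.95/(56.0 + 5.95) = 1.09 V.
With the load, R2 becomes R2‖R_L = 4.542 kΩ, so V = 11.4 × 4.542/60.54 = 0.855 V.

Unloaded: 1.09 V; loaded: 0.855 V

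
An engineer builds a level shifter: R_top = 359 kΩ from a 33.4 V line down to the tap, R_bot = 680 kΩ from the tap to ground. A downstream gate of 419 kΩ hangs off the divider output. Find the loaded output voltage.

V_out ≈ 14.0 V

The load sits in parallel with R_bot: R_bot‖R_L = (680 × 419) / (680 + 419) = 259.3 kΩ.
V_out = 33.4 × 259.3 / (359 + 259.3) = 33.4 × 259.3/618.3 = 14.0 V.
(Unloaded it would have been 21.9 V.)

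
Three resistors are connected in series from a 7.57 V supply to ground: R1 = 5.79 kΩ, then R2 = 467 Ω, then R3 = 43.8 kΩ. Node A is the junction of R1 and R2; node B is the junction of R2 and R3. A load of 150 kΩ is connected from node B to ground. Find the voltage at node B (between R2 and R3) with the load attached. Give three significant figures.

At node B, R3 is in parallel with the load: R3‖R_L = 33900 Ω.
Below node A the resistance is R2 + (R3‖R_L) = 34370 Ω, so V_A = 7.57 × 34370/40160 = 6.479 V.
Then V_B = V_A × (R3‖R_L)/(R2 + R3‖R_L) = 6.479 × 33900/34370 = 6.39 V.

V ≈ 6.39 V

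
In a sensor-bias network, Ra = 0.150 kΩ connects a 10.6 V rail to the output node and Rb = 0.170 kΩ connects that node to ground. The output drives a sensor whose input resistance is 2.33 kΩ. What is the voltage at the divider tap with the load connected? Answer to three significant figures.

V_out ≈ 5.45 V

The load sits in parallel with Rb: Rb‖R_L = (170 × 2330) / (170 + 2330) = 158.4 Ω.
V_out = 10.6 × 158.4 / (150 + 158.4) = 10.6 × 158.4/308.4 = 5.45 V.
(Unloaded it would have been 5.63 V.)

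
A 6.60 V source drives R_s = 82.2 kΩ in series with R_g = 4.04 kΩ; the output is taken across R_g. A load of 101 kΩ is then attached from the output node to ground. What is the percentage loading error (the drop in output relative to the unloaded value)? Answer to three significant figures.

3.67 %

The divider's output (Thévenin) resistance is R_s‖R_g = 3.851 kΩ.
Fractional drop under load = R_th/(R_th + R_L) = 3.851 / (3.851 + 101) = 0.03673.
So the output falls by 3.67 %.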